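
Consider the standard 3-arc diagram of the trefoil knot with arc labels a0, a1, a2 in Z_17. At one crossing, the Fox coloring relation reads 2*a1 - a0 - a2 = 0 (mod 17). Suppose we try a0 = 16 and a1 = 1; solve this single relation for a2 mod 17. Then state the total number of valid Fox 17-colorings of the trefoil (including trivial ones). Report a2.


Step 1: Apply the given crossing relation 2*a1 - a0 - a2 = 0 (mod 17).
  a2 = 2*a1 - a0 mod 17
  a2 = 2*1 - 16 mod 17
  a2 = 2 - 16 mod 17
  a2 = -14 mod 17 = 3
Step 2: The trefoil has determinant 3.
  Number of Fox p-colorings (p prime) is p^2 if p = 3, else p.
  Since 17 does not divide 3, only trivial (constant) colorings exist.
  (So the trial a0 = 16, a1 = 1 with a0 != a1 does NOT extend to a valid coloring of the whole trefoil: the other two crossing relations require 3*(a1 - a0) = 0 (mod 17), which fails.)
  Total colorings = 17
Step 3: a2 = 3, total Fox 17-colorings = 17

3


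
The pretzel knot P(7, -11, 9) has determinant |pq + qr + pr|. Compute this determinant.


Step 1: Compute pq + qr + pr.
pq = 7*(-11) = -77
qr = (-11)*9 = -99
pr = 7*9 = 63
pq + qr + pr = -77 + (-99) + 63 = -113
Step 2: Take absolute value.
det(P(7,-11,9)) = |-113| = 113

113


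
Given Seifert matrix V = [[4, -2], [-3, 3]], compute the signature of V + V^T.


Step 1: V + V^T = [[8, -5], [-5, 6]]
Step 2: trace = 14, det = 23
Step 3: Discriminant = 14^2 - 4*23 = 104
Step 4: Eigenvalues: 12.099, 1.90098
Step 5: Signature = (# positive eigenvalues) - (# negative eigenvalues) = 2

2


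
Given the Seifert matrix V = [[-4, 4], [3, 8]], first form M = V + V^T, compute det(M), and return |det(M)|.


Step 1: Form V + V^T where V = [[-4, 4], [3, 8]]
  V^T = [[-4, 3], [4, 8]]
  V + V^T = [[-8, 7], [7, 16]]
Step 2: det(V + V^T) = (-8)*16 - 7*7
  = -128 - 49 = -177
Step 3: Knot determinant = |det(V + V^T)| = |-177| = 177

177


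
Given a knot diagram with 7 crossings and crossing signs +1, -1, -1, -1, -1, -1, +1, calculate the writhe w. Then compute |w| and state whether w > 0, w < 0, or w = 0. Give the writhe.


Step 1: Count positive crossings (+1).
Positive crossings: 2
Step 2: Count negative crossings (-1).
Negative crossings: 5
Step 3: Writhe = (positive) - (negative)
w = 2 - 5 = -3
Step 4: |w| = 3, and w is negative

-3


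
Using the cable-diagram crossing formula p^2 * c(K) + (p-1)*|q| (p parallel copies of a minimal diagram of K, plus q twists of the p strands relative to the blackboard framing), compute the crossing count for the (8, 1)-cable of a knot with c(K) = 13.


Step 1: Each of the c(K) crossings of the companion diagram becomes p*p = p^2 crossings among the p parallel strands, and each of the |q| twists s_1 s_2 ... s_(p-1) adds (p-1) crossings.
  Crossings = p^2 * c(K) + (p-1)*|q|
Step 2: = 8^2 * 13 + (8-1)*1
Step 3: = 64*13 + 7*1
Step 4: = 832 + 7 = 839

839


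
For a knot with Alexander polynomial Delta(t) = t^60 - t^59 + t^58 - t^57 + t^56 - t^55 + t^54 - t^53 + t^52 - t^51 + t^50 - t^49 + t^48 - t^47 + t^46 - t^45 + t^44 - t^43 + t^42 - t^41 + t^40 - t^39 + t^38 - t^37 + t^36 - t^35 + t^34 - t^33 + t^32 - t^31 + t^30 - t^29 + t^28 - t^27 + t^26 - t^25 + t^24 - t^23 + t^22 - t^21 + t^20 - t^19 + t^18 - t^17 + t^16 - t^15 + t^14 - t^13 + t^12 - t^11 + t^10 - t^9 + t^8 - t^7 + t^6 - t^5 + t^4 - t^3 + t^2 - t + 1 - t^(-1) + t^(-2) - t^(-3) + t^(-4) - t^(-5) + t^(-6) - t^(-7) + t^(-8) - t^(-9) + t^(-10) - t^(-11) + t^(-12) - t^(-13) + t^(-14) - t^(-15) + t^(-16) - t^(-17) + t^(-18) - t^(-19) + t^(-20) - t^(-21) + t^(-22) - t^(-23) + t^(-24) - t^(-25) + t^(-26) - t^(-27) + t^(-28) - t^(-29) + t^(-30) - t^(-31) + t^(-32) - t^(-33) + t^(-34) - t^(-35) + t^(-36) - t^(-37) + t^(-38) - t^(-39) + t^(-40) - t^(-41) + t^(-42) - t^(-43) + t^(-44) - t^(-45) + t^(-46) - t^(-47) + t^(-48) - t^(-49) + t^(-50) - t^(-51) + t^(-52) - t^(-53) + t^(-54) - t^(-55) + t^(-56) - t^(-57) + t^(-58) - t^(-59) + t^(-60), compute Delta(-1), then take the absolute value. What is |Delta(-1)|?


Step 1: The polynomial has 121 terms with alternating signs, exponents from 60 down to -60.
Step 2: Substitute t = -1. The i-th term has coefficient (-1)^i and exponent (m-i),
  so its value is (-1)^i * (-1)^(m-i) = (-1)^m = 1 for every i.
Step 3: All 121 terms equal 1, so Delta(-1) = 121 * (1) = 121
Step 4: |Delta(-1)| = 121

121


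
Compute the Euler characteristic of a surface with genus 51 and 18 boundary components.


chi = 2 - 2g - b
= 2 - 2*51 - 18
= 2 - 102 - 18 = -118

-118


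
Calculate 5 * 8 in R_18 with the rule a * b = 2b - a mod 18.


5 * 8 = 2*8 - 5 mod 18
= 16 - 5 mod 18
= 11 mod 18 = 11

11


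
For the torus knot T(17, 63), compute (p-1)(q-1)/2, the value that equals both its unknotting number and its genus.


For a torus knot T(p,q), both the unknotting number and genus equal (p-1)(q-1)/2.
= (17-1)(63-1)/2
= 16*62/2
= 992/2 = 496

496


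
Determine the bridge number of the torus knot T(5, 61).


The bridge number of T(p,q) is min(p,q).
min(5, 61) = 5

5


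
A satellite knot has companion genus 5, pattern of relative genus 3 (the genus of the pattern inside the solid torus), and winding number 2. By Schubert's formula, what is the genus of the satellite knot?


Schubert: g(satellite) = g_rel(pattern) + |winding| * g(companion),
where g_rel(pattern) is the genus of the pattern relative to the solid torus.
= 3 + 2 * 5
= 3 + 10 = 13

13


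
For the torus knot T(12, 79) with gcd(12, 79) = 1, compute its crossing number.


For a torus knot T(p, q) with gcd(p,q)=1,
the crossing number is min(p*(q-1), q*(p-1)).
p*(q-1) = 12*78 = 936
q*(p-1) = 79*11 = 869
min(936, 869) = 869

869


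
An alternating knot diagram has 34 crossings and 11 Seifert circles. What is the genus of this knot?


For alternating knots, g = (c - s + 1)/2.
= (34 - 11 + 1)/2
= 24/2 = 12

12


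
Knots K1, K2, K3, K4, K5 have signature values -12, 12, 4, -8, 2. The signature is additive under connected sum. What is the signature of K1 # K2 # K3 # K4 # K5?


The signature is additive under connected sum.
signature(K1 # K2 # K3 # K4 # K5) = (-12) + (12) + (4) + (-8) + (2)
= -2

-2


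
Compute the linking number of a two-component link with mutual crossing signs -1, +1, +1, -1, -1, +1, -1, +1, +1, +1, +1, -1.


Step 1: Count positive crossings: 7
Step 2: Count negative crossings: 5
Step 3: Sum of signs = 7 - 5 = 2
Step 4: Linking number = sum/2 = 2/2 = 1

1


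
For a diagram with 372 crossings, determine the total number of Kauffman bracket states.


Each crossing contributes 2 choices (A-smoothing or B-smoothing).
Total states = 2^372 = 9619630419041620901435312524449124464130795720328478190417063819395928166869436184427311097384012607618805661696

9619630419041620901435312524449124464130795720328478190417063819395928166869436184427311097384012607618805661696


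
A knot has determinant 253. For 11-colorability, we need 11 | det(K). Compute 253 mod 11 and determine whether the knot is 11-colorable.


Step 1: A knot is p-colorable if and only if p divides its determinant.
Step 2: Compute 253 mod 11.
253 = 23 * 11 + 0
Step 3: 253 mod 11 = 0
Step 4: The knot is 11-colorable: yes

0


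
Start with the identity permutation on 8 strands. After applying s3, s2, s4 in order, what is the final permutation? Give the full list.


Starting with identity [1, 2, 3, 4, 5, 6, 7, 8].
Apply generators in sequence:
  After s3: [1, 2, 4, 3, 5, 6, 7, 8]
  After s2: [1, 4, 2, 3, 5, 6, 7, 8]
  After s4: [1, 4, 2, 5, 3, 6, 7, 8]
Final permutation: [1, 4, 2, 5, 3, 6, 7, 8]

[1, 4, 2, 5, 3, 6, 7, 8]


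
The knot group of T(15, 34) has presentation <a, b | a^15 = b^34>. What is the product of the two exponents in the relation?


The relation is a^15 = b^34.
Product of exponents = 15 * 34
= 510

510


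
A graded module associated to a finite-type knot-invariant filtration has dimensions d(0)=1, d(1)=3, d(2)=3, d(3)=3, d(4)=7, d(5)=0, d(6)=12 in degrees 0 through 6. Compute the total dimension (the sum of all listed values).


Total dimension = d(0) + d(1) + ... + d(6)
= 1 + 3 + 3 + 3 + 7 + 0 + 12
= 29

29


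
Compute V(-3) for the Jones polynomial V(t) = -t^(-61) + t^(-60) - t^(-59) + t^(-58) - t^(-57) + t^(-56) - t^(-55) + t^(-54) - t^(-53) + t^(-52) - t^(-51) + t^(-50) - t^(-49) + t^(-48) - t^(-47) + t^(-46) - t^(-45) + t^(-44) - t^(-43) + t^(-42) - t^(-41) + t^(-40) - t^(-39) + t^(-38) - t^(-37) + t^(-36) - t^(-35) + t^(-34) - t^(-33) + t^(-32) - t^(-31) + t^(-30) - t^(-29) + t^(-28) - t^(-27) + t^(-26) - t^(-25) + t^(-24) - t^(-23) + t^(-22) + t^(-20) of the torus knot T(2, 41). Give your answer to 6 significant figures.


Substituting t = -3 into V(t) = -t^(-61) + t^(-60) - t^(-59) + t^(-58) - t^(-57) + t^(-56) - t^(-55) + t^(-54) - t^(-53) + t^(-52) - t^(-51) + t^(-50) - t^(-49) + t^(-48) - t^(-47) + t^(-46) - t^(-45) + t^(-44) - t^(-43) + t^(-42) - t^(-41) + t^(-40) - t^(-39) + t^(-38) - t^(-37) + t^(-36) - t^(-35) + t^(-34) - t^(-33) + t^(-32) - t^(-31) + t^(-30) - t^(-29) + t^(-28) - t^(-27) + t^(-26) - t^(-25) + t^(-24) - t^(-23) + t^(-22) + t^(-20):
  (-)t^(-61) = 7.86327e-30
  (+)t^(-60) = 2.35898e-29
  (-)t^(-59) = 7.07695e-29
  (+)t^(-58) = 2.12308e-28
  (-)t^(-57) = 6.36925e-28
  (+)t^(-56) = 1.91078e-27
  (-)t^(-55) = 5.73233e-27
  (+)t^(-54) = 1.7197e-26
  (-)t^(-53) = 5.15909e-26
  (+)t^(-52) = 1.54773e-25
  (-)t^(-51) = 4.64319e-25
  (+)t^(-50) = 1.39296e-24
  (-)t^(-49) = 4.17887e-24
  (+)t^(-48) = 1.25366e-23
  (-)t^(-47) = 3.76098e-23
  (+)t^(-46) = 1.12829e-22
  (-)t^(-45) = 3.38488e-22
  (+)t^(-44) = 1.01546e-21
  (-)t^(-43) = 3.04639e-21
  (+)t^(-42) = 9.13918e-21
  (-)t^(-41) = 2.74175e-20
  (+)t^(-40) = 8.22526e-20
  (-)t^(-39) = 2.46758e-19
  (+)t^(-38) = 7.40274e-19
  (-)t^(-37) = 2.22082e-18
  (+)t^(-36) = 6.66246e-18
  (-)t^(-35) = 1.99874e-17
  (+)t^(-34) = 5.99622e-17
  (-)t^(-33) = 1.79887e-16
  (+)t^(-32) = 5.3966e-16
  (-)t^(-31) = 1.61898e-15
  (+)t^(-30) = 4.85694e-15
  (-)t^(-29) = 1.45708e-14
  (+)t^(-28) = 4.37124e-14
  (-)t^(-27) = 1.31137e-13
  (+)t^(-26) = 3.93412e-13
  (-)t^(-25) = 1.18024e-12
  (+)t^(-24) = 3.54071e-12
  (-)t^(-23) = 1.06221e-11
  (+)t^(-22) = 3.18664e-11
  (+)t^(-20) = 2.86797e-10
Sum = (7.86327e-30) + (2.35898e-29) + (7.07695e-29) + (2.12308e-28) + (6.36925e-28) + (1.91078e-27) + (5.73233e-27) + (1.7197e-26) + (5.15909e-26) + (1.54773e-25) + (4.64319e-25) + (1.39296e-24) + (4.17887e-24) + (1.25366e-23) + (3.76098e-23) + (1.12829e-22) + (3.38488e-22) + (1.01546e-21) + (3.04639e-21) + (9.13918e-21) + (2.74175e-20) + (8.22526e-20) + (2.46758e-19) + (7.40274e-19) + (2.22082e-18) + (6.66246e-18) + (1.99874e-17) + (5.99622e-17) + (1.79887e-16) + (5.3966e-16) + (1.61898e-15) + (4.85694e-15) + (1.45708e-14) + (4.37124e-14) + (1.31137e-13) + (3.93412e-13) + (1.18024e-12) + (3.54071e-12) + (1.06221e-11) + (3.18664e-11) + (2.86797e-10)
= 3.345967323e-10
Rounded to 6 significant figures: 3.34597e-10

3.34597e-10


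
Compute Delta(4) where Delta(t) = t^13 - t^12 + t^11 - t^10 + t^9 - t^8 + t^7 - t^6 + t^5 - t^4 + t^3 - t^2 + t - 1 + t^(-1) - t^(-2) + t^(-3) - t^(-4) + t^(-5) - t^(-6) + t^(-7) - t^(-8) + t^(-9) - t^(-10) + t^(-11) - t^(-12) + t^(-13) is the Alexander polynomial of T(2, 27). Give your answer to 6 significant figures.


Substituting t = 4 into Delta(t) = t^13 - t^12 + t^11 - t^10 + t^9 - t^8 + t^7 - t^6 + t^5 - t^4 + t^3 - t^2 + t - 1 + t^(-1) - t^(-2) + t^(-3) - t^(-4) + t^(-5) - t^(-6) + t^(-7) - t^(-8) + t^(-9) - t^(-10) + t^(-11) - t^(-12) + t^(-13):
Term values: (67108864) + (-16777216) + (4194304) + (-1048576) + (262144) + (-65536) + (16384) + (-4096) + (1024) + (-256) + (64) + (-16) + (4) + (-1) + (0.25) + (-0.0625) + (0.015625) + (-0.00390625) + (0.000976562) + (-0.000244141) + (6.10352e-05) + (-1.52588e-05) + (3.8147e-06) + (-9.53674e-07) + (2.38419e-07) + (-5.96046e-08) + (1.49012e-08)
Sum = 53687091.2
Rounded to 6 significant figures: 5.36871e+07

5.36871e+07


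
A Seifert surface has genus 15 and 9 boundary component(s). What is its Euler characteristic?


chi = 2 - 2g - b
= 2 - 2*15 - 9
= 2 - 30 - 9 = -37

-37


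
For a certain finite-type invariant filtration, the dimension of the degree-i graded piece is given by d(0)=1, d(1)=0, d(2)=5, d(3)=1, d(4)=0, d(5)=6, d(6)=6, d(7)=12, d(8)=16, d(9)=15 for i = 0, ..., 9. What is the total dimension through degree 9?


Total dimension = d(0) + d(1) + ... + d(9)
= 1 + 0 + 5 + 1 + 0 + 6 + 6 + 12 + 16 + 15
= 62

62


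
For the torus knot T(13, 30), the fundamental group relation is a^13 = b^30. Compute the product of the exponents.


The relation is a^13 = b^30.
Product of exponents = 13 * 30
= 390

390


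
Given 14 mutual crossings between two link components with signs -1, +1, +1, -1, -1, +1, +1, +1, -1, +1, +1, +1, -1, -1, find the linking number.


Step 1: Count positive crossings: 8
Step 2: Count negative crossings: 6
Step 3: Sum of signs = 8 - 6 = 2
Step 4: Linking number = sum/2 = 2/2 = 1

1


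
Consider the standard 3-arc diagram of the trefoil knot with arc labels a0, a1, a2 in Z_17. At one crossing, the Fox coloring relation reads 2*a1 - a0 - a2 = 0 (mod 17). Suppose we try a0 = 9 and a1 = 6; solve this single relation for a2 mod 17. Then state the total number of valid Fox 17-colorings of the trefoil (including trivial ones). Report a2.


Step 1: Apply the given crossing relation 2*a1 - a0 - a2 = 0 (mod 17).
  a2 = 2*a1 - a0 mod 17
  a2 = 2*6 - 9 mod 17
  a2 = 12 - 9 mod 17
  a2 = 3 mod 17 = 3
Step 2: The trefoil has determinant 3.
  Number of Fox p-colorings (p prime) is p^2 if p = 3, else p.
  Since 17 does not divide 3, only trivial (constant) colorings exist.
  (So the trial a0 = 9, a1 = 6 with a0 != a1 does NOT extend to a valid coloring of the whole trefoil: the other two crossing relations require 3*(a1 - a0) = 0 (mod 17), which fails.)
  Total colorings = 17
Step 3: a2 = 3, total Fox 17-colorings = 17

3


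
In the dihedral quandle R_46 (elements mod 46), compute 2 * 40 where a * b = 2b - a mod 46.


2 * 40 = 2*40 - 2 mod 46
= 80 - 2 mod 46
= 78 mod 46 = 32

32


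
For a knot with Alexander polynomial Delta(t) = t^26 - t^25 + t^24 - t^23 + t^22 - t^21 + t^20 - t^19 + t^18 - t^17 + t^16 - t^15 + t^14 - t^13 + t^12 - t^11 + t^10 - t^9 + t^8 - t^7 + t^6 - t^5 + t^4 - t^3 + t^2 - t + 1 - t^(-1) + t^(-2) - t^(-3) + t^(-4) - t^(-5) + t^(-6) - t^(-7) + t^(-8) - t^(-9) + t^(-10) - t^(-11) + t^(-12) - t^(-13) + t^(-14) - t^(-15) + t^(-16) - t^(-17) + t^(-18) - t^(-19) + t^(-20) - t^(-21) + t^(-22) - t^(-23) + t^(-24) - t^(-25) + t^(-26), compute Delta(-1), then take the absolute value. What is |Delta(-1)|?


Step 1: The polynomial has 53 terms with alternating signs, exponents from 26 down to -26.
Step 2: Substitute t = -1. The i-th term has coefficient (-1)^i and exponent (m-i),
  so its value is (-1)^i * (-1)^(m-i) = (-1)^m = 1 for every i.
Step 3: All 53 terms equal 1, so Delta(-1) = 53 * (1) = 53
Step 4: |Delta(-1)| = 53

53


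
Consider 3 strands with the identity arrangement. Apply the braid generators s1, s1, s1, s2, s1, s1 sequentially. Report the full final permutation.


Starting with identity [1, 2, 3].
Apply generators in sequence:
  After s1: [2, 1, 3]
  After s1: [1, 2, 3]
  After s1: [2, 1, 3]
  After s2: [2, 3, 1]
  After s1: [3, 2, 1]
  After s1: [2, 3, 1]
Final permutation: [2, 3, 1]

[2, 3, 1]


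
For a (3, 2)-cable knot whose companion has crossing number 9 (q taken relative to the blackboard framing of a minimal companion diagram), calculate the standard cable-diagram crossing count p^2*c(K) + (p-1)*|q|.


Step 1: Each of the c(K) crossings of the companion diagram becomes p*p = p^2 crossings among the p parallel strands, and each of the |q| twists s_1 s_2 ... s_(p-1) adds (p-1) crossings.
  Crossings = p^2 * c(K) + (p-1)*|q|
Step 2: = 3^2 * 9 + (3-1)*2
Step 3: = 9*9 + 2*2
Step 4: = 81 + 4 = 85

85


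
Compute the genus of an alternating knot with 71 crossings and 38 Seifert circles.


For alternating knots, g = (c - s + 1)/2.
= (71 - 38 + 1)/2
= 34/2 = 17

17


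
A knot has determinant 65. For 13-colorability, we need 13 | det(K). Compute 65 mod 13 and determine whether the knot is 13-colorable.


Step 1: A knot is p-colorable if and only if p divides its determinant.
Step 2: Compute 65 mod 13.
65 = 5 * 13 + 0
Step 3: 65 mod 13 = 0
Step 4: The knot is 13-colorable: yes

0


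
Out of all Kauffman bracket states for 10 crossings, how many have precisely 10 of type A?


We choose which 10 of 10 crossings get A-smoothings.
C(10, 10) = 10! / (10! * 0!)
= 1

1


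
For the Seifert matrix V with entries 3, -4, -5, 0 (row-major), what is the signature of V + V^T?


Step 1: V + V^T = [[6, -9], [-9, 0]]
Step 2: trace = 6, det = -81
Step 3: Discriminant = 6^2 - 4*(-81) = 360
Step 4: Eigenvalues: 12.4868, -6.48683
Step 5: Signature = (# positive eigenvalues) - (# negative eigenvalues) = 0

0


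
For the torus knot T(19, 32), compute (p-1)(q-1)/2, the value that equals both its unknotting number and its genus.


For a torus knot T(p,q), both the unknotting number and genus equal (p-1)(q-1)/2.
= (19-1)(32-1)/2
= 18*31/2
= 558/2 = 279

279


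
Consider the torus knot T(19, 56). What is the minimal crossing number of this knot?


For a torus knot T(p, q) with gcd(p,q)=1,
the crossing number is min(p*(q-1), q*(p-1)).
p*(q-1) = 19*55 = 1045
q*(p-1) = 56*18 = 1008
min(1045, 1008) = 1008

1008


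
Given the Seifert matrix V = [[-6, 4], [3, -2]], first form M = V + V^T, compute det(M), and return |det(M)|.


Step 1: Form V + V^T where V = [[-6, 4], [3, -2]]
  V^T = [[-6, 3], [4, -2]]
  V + V^T = [[-12, 7], [7, -4]]
Step 2: det(V + V^T) = (-12)*(-4) - 7*7
  = 48 - 49 = -1
Step 3: Knot determinant = |det(V + V^T)| = |-1| = 1

1


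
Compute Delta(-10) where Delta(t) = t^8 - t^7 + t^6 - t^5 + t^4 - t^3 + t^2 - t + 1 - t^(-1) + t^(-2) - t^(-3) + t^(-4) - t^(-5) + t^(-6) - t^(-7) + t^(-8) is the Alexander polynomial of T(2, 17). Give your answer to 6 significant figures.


Substituting t = -10 into Delta(t) = t^8 - t^7 + t^6 - t^5 + t^4 - t^3 + t^2 - t + 1 - t^(-1) + t^(-2) - t^(-3) + t^(-4) - t^(-5) + t^(-6) - t^(-7) + t^(-8):
Term values: (100000000) + (10000000) + (1000000) + (100000) + (10000) + (1000) + (100) + (10) + (1) + (0.1) + (0.01) + (0.001) + (0.0001) + (1e-05) + (1e-06) + (1e-07) + (1e-08)
Sum = 111111111.1
Rounded to 6 significant figures: 1.11111e+08

1.11111e+08


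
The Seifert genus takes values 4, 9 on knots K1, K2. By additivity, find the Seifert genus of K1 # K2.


The Seifert genus is additive under connected sum.
Seifert genus(K1 # K2) = (4) + (9)
= 13

13


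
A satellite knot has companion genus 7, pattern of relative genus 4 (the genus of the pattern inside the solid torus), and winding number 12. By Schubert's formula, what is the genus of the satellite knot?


Schubert: g(satellite) = g_rel(pattern) + |winding| * g(companion),
where g_rel(pattern) is the genus of the pattern relative to the solid torus.
= 4 + 12 * 7
= 4 + 84 = 88

88


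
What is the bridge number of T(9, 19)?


The bridge number of T(p,q) is min(p,q).
min(9, 19) = 9

9


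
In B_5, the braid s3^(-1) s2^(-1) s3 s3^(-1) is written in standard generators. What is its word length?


The word length counts the number of generators (including inverses).
Listing each generator: s3^(-1), s2^(-1), s3, s3^(-1)
There are 4 generators in this braid word.

4


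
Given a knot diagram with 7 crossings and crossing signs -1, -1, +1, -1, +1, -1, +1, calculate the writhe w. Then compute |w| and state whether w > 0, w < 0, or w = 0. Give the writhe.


Step 1: Count positive crossings (+1).
Positive crossings: 3
Step 2: Count negative crossings (-1).
Negative crossings: 4
Step 3: Writhe = (positive) - (negative)
w = 3 - 4 = -1
Step 4: |w| = 1, and w is negative

-1


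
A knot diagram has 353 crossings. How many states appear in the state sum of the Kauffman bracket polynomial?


Each crossing contributes 2 choices (A-smoothing or B-smoothing).
Total states = 2^353 = 18347988927920572092886567162416695526372519913346248989900710715095383008707878464560148424881005492436992

18347988927920572092886567162416695526372519913346248989900710715095383008707878464560148424881005492436992


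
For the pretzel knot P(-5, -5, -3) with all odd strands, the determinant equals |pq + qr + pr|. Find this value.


Step 1: Compute pq + qr + pr.
pq = (-5)*(-5) = 25
qr = (-5)*(-3) = 15
pr = (-5)*(-3) = 15
pq + qr + pr = 25 + 15 + 15 = 55
Step 2: Take absolute value.
det(P(-5,-5,-3)) = |55| = 55

55


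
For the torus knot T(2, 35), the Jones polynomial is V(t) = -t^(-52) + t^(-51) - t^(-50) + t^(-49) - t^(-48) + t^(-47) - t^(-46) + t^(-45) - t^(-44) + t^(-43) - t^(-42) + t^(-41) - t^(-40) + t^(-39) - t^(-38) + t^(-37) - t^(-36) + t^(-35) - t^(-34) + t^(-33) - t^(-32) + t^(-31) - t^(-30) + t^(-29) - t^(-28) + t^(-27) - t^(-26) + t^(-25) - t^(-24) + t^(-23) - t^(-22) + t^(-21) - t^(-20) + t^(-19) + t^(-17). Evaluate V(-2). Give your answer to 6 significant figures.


Substituting t = -2 into V(t) = -t^(-52) + t^(-51) - t^(-50) + t^(-49) - t^(-48) + t^(-47) - t^(-46) + t^(-45) - t^(-44) + t^(-43) - t^(-42) + t^(-41) - t^(-40) + t^(-39) - t^(-38) + t^(-37) - t^(-36) + t^(-35) - t^(-34) + t^(-33) - t^(-32) + t^(-31) - t^(-30) + t^(-29) - t^(-28) + t^(-27) - t^(-26) + t^(-25) - t^(-24) + t^(-23) - t^(-22) + t^(-21) - t^(-20) + t^(-19) + t^(-17):
  (-)t^(-52) = -2.22045e-16
  (+)t^(-51) = -4.44089e-16
  (-)t^(-50) = -8.88178e-16
  (+)t^(-49) = -1.77636e-15
  (-)t^(-48) = -3.55271e-15
  (+)t^(-47) = -7.10543e-15
  (-)t^(-46) = -1.42109e-14
  (+)t^(-45) = -2.84217e-14
  (-)t^(-44) = -5.68434e-14
  (+)t^(-43) = -1.13687e-13
  (-)t^(-42) = -2.27374e-13
  (+)t^(-41) = -4.54747e-13
  (-)t^(-40) = -9.09495e-13
  (+)t^(-39) = -1.81899e-12
  (-)t^(-38) = -3.63798e-12
  (+)t^(-37) = -7.27596e-12
  (-)t^(-36) = -1.45519e-11
  (+)t^(-35) = -2.91038e-11
  (-)t^(-34) = -5.82077e-11
  (+)t^(-33) = -1.16415e-10
  (-)t^(-32) = -2.32831e-10
  (+)t^(-31) = -4.65661e-10
  (-)t^(-30) = -9.31323e-10
  (+)t^(-29) = -1.86265e-09
  (-)t^(-28) = -3.72529e-09
  (+)t^(-27) = -7.45058e-09
  (-)t^(-26) = -1.49012e-08
  (+)t^(-25) = -2.98023e-08
  (-)t^(-24) = -5.96046e-08
  (+)t^(-23) = -1.19209e-07
  (-)t^(-22) = -2.38419e-07
  (+)t^(-21) = -4.76837e-07
  (-)t^(-20) = -9.53674e-07
  (+)t^(-19) = -1.90735e-06
  (+)t^(-17) = -7.62939e-06
Sum = (-2.22045e-16) + (-4.44089e-16) + (-8.88178e-16) + (-1.77636e-15) + (-3.55271e-15) + (-7.10543e-15) + (-1.42109e-14) + (-2.84217e-14) + (-5.68434e-14) + (-1.13687e-13) + (-2.27374e-13) + (-4.54747e-13) + (-9.09495e-13) + (-1.81899e-12) + (-3.63798e-12) + (-7.27596e-12) + (-1.45519e-11) + (-2.91038e-11) + (-5.82077e-11) + (-1.16415e-10) + (-2.32831e-10) + (-4.65661e-10) + (-9.31323e-10) + (-1.86265e-09) + (-3.72529e-09) + (-7.45058e-09) + (-1.49012e-08) + (-2.98023e-08) + (-5.96046e-08) + (-1.19209e-07) + (-2.38419e-07) + (-4.76837e-07) + (-9.53674e-07) + (-1.90735e-06) + (-7.62939e-06)
= -1.14440918e-05
Rounded to 6 significant figures: -1.14441e-05

-1.14441e-05


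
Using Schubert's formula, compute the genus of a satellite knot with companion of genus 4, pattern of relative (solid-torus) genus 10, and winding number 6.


Schubert: g(satellite) = g_rel(pattern) + |winding| * g(companion),
where g_rel(pattern) is the genus of the pattern relative to the solid torus.
= 10 + 6 * 4
= 10 + 24 = 34

34


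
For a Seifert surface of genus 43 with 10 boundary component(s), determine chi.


chi = 2 - 2g - b
= 2 - 2*43 - 10
= 2 - 86 - 10 = -94

-94


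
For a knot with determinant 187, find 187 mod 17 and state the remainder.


Step 1: A knot is p-colorable if and only if p divides its determinant.
Step 2: Compute 187 mod 17.
187 = 11 * 17 + 0
Step 3: 187 mod 17 = 0
Step 4: The knot is 17-colorable: yes

0


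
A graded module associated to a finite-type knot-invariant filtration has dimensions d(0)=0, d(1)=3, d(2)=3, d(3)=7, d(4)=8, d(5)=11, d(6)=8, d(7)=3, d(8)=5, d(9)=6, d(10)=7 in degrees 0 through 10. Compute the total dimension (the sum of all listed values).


Total dimension = d(0) + d(1) + ... + d(10)
= 0 + 3 + 3 + 7 + 8 + 11 + 8 + 3 + 5 + 6 + 7
= 61

61


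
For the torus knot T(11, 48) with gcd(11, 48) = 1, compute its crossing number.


For a torus knot T(p, q) with gcd(p,q)=1,
the crossing number is min(p*(q-1), q*(p-1)).
p*(q-1) = 11*47 = 517
q*(p-1) = 48*10 = 480
min(517, 480) = 480

480


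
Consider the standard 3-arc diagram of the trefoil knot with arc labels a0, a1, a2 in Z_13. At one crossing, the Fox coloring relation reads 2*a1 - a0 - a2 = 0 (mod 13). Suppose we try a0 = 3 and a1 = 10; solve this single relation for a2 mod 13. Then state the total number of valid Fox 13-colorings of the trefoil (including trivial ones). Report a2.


Step 1: Apply the given crossing relation 2*a1 - a0 - a2 = 0 (mod 13).
  a2 = 2*a1 - a0 mod 13
  a2 = 2*10 - 3 mod 13
  a2 = 20 - 3 mod 13
  a2 = 17 mod 13 = 4
Step 2: The trefoil has determinant 3.
  Number of Fox p-colorings (p prime) is p^2 if p = 3, else p.
  Since 13 does not divide 3, only trivial (constant) colorings exist.
  (So the trial a0 = 3, a1 = 10 with a0 != a1 does NOT extend to a valid coloring of the whole trefoil: the other two crossing relations require 3*(a1 - a0) = 0 (mod 13), which fails.)
  Total colorings = 13
Step 3: a2 = 4, total Fox 13-colorings = 13

4


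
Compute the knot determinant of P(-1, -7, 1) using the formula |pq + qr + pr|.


Step 1: Compute pq + qr + pr.
pq = (-1)*(-7) = 7
qr = (-7)*1 = -7
pr = (-1)*1 = -1
pq + qr + pr = 7 + (-7) + (-1) = -1
Step 2: Take absolute value.
det(P(-1,-7,1)) = |-1| = 1

1


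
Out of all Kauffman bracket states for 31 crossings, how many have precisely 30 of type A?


We choose which 30 of 31 crossings get A-smoothings.
C(31, 30) = 31! / (30! * 1!)
= 31

31


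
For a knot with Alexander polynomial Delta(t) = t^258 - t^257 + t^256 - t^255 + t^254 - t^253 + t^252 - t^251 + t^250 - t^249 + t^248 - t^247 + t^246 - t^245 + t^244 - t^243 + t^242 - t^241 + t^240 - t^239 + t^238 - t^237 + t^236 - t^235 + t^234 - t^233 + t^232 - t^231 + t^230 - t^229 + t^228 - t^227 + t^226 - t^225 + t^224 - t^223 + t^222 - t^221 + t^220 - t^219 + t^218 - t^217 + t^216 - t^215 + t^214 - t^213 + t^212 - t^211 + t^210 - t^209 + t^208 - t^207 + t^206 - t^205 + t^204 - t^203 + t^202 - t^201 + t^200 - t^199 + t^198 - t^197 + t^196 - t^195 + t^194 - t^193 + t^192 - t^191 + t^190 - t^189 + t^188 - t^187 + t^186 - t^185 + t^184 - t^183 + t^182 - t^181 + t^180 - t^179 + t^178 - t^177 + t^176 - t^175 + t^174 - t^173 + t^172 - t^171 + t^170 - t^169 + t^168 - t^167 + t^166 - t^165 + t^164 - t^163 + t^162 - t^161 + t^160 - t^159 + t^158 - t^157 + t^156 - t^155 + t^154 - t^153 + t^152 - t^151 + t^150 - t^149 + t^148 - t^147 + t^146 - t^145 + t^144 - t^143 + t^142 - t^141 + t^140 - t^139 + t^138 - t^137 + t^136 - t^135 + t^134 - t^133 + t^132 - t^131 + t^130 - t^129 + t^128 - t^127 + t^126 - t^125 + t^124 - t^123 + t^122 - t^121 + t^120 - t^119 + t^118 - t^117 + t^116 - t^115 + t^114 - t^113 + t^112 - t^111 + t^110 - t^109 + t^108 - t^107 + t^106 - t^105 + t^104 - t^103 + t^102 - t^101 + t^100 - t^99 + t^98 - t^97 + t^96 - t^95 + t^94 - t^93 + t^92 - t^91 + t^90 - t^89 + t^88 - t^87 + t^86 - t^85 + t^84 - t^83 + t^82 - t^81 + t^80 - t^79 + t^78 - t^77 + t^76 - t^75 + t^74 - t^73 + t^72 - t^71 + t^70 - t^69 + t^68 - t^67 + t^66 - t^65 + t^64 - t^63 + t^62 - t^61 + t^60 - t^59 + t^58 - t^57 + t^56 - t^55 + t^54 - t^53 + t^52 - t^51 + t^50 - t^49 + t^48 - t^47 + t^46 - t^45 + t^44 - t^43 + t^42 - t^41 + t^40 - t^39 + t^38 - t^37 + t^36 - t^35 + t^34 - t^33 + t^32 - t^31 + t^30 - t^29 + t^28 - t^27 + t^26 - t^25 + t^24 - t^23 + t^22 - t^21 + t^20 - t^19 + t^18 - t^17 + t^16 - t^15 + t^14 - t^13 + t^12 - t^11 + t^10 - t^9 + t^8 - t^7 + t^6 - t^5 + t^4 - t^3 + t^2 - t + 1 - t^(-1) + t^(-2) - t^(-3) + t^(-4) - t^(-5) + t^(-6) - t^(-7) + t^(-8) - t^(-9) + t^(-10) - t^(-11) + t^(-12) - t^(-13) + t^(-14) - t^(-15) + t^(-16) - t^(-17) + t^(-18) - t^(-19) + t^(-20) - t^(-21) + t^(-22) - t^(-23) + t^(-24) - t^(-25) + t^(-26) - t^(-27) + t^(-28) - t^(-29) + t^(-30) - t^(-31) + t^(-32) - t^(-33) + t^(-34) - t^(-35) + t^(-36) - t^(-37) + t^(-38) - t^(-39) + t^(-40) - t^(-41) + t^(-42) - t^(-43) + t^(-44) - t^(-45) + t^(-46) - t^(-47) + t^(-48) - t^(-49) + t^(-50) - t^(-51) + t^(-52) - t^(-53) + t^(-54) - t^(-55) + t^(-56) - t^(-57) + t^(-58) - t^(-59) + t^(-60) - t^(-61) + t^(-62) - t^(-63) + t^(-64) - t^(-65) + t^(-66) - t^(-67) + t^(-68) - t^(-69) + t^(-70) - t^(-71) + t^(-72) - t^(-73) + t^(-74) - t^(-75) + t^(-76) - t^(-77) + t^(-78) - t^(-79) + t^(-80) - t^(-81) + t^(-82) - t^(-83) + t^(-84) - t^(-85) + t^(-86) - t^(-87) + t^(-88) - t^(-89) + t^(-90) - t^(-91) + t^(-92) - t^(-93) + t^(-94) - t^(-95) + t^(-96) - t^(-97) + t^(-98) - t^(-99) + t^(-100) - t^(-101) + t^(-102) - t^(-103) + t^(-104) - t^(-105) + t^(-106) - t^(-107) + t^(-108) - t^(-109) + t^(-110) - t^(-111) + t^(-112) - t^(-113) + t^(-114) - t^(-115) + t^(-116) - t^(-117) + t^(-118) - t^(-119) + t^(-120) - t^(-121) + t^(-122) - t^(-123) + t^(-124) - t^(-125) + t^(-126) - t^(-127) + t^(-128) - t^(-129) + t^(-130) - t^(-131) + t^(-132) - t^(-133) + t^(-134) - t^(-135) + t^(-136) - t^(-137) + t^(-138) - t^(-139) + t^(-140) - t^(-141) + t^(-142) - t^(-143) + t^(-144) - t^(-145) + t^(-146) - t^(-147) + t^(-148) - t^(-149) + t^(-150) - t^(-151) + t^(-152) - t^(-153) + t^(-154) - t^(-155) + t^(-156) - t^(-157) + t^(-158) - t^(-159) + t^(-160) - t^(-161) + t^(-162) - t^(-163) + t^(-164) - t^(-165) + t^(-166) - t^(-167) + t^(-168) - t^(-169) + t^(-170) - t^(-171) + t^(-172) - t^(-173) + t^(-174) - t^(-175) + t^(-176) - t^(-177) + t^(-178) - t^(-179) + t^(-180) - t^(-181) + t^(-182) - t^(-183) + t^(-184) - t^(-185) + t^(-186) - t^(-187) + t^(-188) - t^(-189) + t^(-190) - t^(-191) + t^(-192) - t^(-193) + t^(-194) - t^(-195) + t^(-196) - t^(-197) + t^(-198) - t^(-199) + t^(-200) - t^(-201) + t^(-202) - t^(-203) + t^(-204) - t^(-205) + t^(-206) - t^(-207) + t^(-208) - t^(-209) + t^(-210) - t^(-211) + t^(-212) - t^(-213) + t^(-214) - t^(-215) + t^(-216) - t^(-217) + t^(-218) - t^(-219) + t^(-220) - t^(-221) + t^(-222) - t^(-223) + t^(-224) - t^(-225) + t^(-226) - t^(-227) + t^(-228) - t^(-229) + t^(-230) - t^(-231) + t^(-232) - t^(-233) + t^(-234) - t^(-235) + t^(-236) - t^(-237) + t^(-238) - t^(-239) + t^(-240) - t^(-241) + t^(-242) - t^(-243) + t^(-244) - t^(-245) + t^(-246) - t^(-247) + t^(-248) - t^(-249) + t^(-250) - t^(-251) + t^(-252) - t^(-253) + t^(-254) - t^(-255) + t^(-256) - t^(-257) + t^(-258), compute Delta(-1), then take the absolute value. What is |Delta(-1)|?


Step 1: The polynomial has 517 terms with alternating signs, exponents from 258 down to -258.
Step 2: Substitute t = -1. The i-th term has coefficient (-1)^i and exponent (m-i),
  so its value is (-1)^i * (-1)^(m-i) = (-1)^m = 1 for every i.
Step 3: All 517 terms equal 1, so Delta(-1) = 517 * (1) = 517
Step 4: |Delta(-1)| = 517

517


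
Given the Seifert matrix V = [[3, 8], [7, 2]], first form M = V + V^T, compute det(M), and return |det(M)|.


Step 1: Form V + V^T where V = [[3, 8], [7, 2]]
  V^T = [[3, 7], [8, 2]]
  V + V^T = [[6, 15], [15, 4]]
Step 2: det(V + V^T) = 6*4 - 15*15
  = 24 - 225 = -201
Step 3: Knot determinant = |det(V + V^T)| = |-201| = 201

201


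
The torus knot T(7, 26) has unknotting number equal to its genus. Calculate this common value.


For a torus knot T(p,q), both the unknotting number and genus equal (p-1)(q-1)/2.
= (7-1)(26-1)/2
= 6*25/2
= 150/2 = 75

75


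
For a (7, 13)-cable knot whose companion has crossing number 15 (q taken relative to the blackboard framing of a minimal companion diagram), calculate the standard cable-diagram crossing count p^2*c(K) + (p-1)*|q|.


Step 1: Each of the c(K) crossings of the companion diagram becomes p*p = p^2 crossings among the p parallel strands, and each of the |q| twists s_1 s_2 ... s_(p-1) adds (p-1) crossings.
  Crossings = p^2 * c(K) + (p-1)*|q|
Step 2: = 7^2 * 15 + (7-1)*13
Step 3: = 49*15 + 6*13
Step 4: = 735 + 78 = 813

813


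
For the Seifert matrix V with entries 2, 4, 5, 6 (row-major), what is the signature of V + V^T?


Step 1: V + V^T = [[4, 9], [9, 12]]
Step 2: trace = 16, det = -33
Step 3: Discriminant = 16^2 - 4*(-33) = 388
Step 4: Eigenvalues: 17.8489, -1.84886
Step 5: Signature = (# positive eigenvalues) - (# negative eigenvalues) = 0

0


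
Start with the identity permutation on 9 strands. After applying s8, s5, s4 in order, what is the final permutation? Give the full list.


Starting with identity [1, 2, 3, 4, 5, 6, 7, 8, 9].
Apply generators in sequence:
  After s8: [1, 2, 3, 4, 5, 6, 7, 9, 8]
  After s5: [1, 2, 3, 4, 6, 5, 7, 9, 8]
  After s4: [1, 2, 3, 6, 4, 5, 7, 9, 8]
Final permutation: [1, 2, 3, 6, 4, 5, 7, 9, 8]

[1, 2, 3, 6, 4, 5, 7, 9, 8]


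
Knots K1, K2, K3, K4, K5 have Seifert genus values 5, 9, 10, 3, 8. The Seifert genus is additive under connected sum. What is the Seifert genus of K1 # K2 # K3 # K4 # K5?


The Seifert genus is additive under connected sum.
Seifert genus(K1 # K2 # K3 # K4 # K5) = (5) + (9) + (10) + (3) + (8)
= 35

35


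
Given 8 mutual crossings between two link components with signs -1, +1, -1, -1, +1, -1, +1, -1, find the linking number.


Step 1: Count positive crossings: 3
Step 2: Count negative crossings: 5
Step 3: Sum of signs = 3 - 5 = -2
Step 4: Linking number = sum/2 = -2/2 = -1

-1


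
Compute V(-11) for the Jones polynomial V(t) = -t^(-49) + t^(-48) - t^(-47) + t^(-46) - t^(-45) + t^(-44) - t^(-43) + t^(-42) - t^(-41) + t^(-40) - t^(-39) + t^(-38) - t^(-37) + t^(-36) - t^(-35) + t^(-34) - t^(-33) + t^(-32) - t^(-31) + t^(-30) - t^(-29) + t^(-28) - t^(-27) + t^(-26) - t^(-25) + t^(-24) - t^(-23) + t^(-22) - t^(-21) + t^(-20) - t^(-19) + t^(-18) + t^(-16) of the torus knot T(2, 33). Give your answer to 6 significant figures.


Substituting t = -11 into V(t) = -t^(-49) + t^(-48) - t^(-47) + t^(-46) - t^(-45) + t^(-44) - t^(-43) + t^(-42) - t^(-41) + t^(-40) - t^(-39) + t^(-38) - t^(-37) + t^(-36) - t^(-35) + t^(-34) - t^(-33) + t^(-32) - t^(-31) + t^(-30) - t^(-29) + t^(-28) - t^(-27) + t^(-26) - t^(-25) + t^(-24) - t^(-23) + t^(-22) - t^(-21) + t^(-20) - t^(-19) + t^(-18) + t^(-16):
  (-)t^(-49) = 9.37041e-52
  (+)t^(-48) = 1.03074e-50
  (-)t^(-47) = 1.13382e-49
  (+)t^(-46) = 1.2472e-48
  (-)t^(-45) = 1.37192e-47
  (+)t^(-44) = 1.50911e-46
  (-)t^(-43) = 1.66002e-45
  (+)t^(-42) = 1.82603e-44
  (-)t^(-41) = 2.00863e-43
  (+)t^(-40) = 2.20949e-42
  (-)t^(-39) = 2.43044e-41
  (+)t^(-38) = 2.67349e-40
  (-)t^(-37) = 2.94083e-39
  (+)t^(-36) = 3.23492e-38
  (-)t^(-35) = 3.55841e-37
  (+)t^(-34) = 3.91425e-36
  (-)t^(-33) = 4.30568e-35
  (+)t^(-32) = 4.73624e-34
  (-)t^(-31) = 5.20987e-33
  (+)t^(-30) = 5.73086e-32
  (-)t^(-29) = 6.30394e-31
  (+)t^(-28) = 6.93433e-30
  (-)t^(-27) = 7.62777e-29
  (+)t^(-26) = 8.39055e-28
  (-)t^(-25) = 9.2296e-27
  (+)t^(-24) = 1.01526e-25
  (-)t^(-23) = 1.11678e-24
  (+)t^(-22) = 1.22846e-23
  (-)t^(-21) = 1.35131e-22
  (+)t^(-20) = 1.48644e-21
  (-)t^(-19) = 1.63508e-20
  (+)t^(-18) = 1.79859e-19
  (+)t^(-16) = 2.17629e-17
Sum = (9.37041e-52) + (1.03074e-50) + (1.13382e-49) + (1.2472e-48) + (1.37192e-47) + (1.50911e-46) + (1.66002e-45) + (1.82603e-44) + (2.00863e-43) + (2.20949e-42) + (2.43044e-41) + (2.67349e-40) + (2.94083e-39) + (3.23492e-38) + (3.55841e-37) + (3.91425e-36) + (4.30568e-35) + (4.73624e-34) + (5.20987e-33) + (5.73086e-32) + (6.30394e-31) + (6.93433e-30) + (7.62777e-29) + (8.39055e-28) + (9.2296e-27) + (1.01526e-25) + (1.11678e-24) + (1.22846e-23) + (1.35131e-22) + (1.48644e-21) + (1.63508e-20) + (1.79859e-19) + (2.17629e-17)
= 2.196075825e-17
Rounded to 6 significant figures: 2.19608e-17

2.19608e-17


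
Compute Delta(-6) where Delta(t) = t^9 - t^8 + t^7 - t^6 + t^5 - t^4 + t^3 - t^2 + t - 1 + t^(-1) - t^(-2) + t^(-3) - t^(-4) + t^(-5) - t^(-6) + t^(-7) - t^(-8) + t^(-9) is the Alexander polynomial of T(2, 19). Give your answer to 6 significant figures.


Substituting t = -6 into Delta(t) = t^9 - t^8 + t^7 - t^6 + t^5 - t^4 + t^3 - t^2 + t - 1 + t^(-1) - t^(-2) + t^(-3) - t^(-4) + t^(-5) - t^(-6) + t^(-7) - t^(-8) + t^(-9):
Term values: (-10077696) + (-1679616) + (-279936) + (-46656) + (-7776) + (-1296) + (-216) + (-36) + (-6) + (-1) + (-0.166667) + (-0.0277778) + (-0.00462963) + (-0.000771605) + (-0.000128601) + (-2.14335e-05) + (-3.57225e-06) + (-5.95374e-07) + (-9.9229e-08)
Sum = -12093235.2
Rounded to 6 significant figures: -1.20932e+07

-1.20932e+07


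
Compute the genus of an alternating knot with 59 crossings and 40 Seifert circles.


For alternating knots, g = (c - s + 1)/2.
= (59 - 40 + 1)/2
= 20/2 = 10

10


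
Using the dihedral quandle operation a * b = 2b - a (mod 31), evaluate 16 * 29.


16 * 29 = 2*29 - 16 mod 31
= 58 - 16 mod 31
= 42 mod 31 = 11

11


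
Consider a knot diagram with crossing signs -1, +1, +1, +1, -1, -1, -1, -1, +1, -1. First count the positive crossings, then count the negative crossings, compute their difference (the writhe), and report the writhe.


Step 1: Count positive crossings (+1).
Positive crossings: 4
Step 2: Count negative crossings (-1).
Negative crossings: 6
Step 3: Writhe = (positive) - (negative)
w = 4 - 6 = -2
Step 4: |w| = 2, and w is negative

-2


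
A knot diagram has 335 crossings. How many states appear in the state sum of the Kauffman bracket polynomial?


Each crossing contributes 2 choices (A-smoothing or B-smoothing).
Total states = 2^335 = 69992023193056381579920071267763883691301421788582797965624659405118495974380029543152421664737722368

69992023193056381579920071267763883691301421788582797965624659405118495974380029543152421664737722368


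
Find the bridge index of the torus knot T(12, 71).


The bridge number of T(p,q) is min(p,q).
min(12, 71) = 12

12


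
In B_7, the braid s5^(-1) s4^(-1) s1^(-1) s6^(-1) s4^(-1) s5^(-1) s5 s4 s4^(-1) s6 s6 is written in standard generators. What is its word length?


The word length counts the number of generators (including inverses).
Listing each generator: s5^(-1), s4^(-1), s1^(-1), s6^(-1), s4^(-1), s5^(-1), s5, s4, s4^(-1), s6, s6
There are 11 generators in this braid word.

11


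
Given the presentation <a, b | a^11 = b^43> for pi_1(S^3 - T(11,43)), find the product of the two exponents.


The relation is a^11 = b^43.
Product of exponents = 11 * 43
= 473

473


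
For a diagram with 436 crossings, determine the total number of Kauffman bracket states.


Each crossing contributes 2 choices (A-smoothing or B-smoothing).
Total states = 2^436 = 177450860423732151013018507785157357019931972824052260810910693159335763699560039874558361990664932998233037501529828597054346100736

177450860423732151013018507785157357019931972824052260810910693159335763699560039874558361990664932998233037501529828597054346100736


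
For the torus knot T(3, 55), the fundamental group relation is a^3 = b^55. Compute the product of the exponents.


The relation is a^3 = b^55.
Product of exponents = 3 * 55
= 165

165


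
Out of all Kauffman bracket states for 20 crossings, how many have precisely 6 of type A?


We choose which 6 of 20 crossings get A-smoothings.
C(20, 6) = 20! / (6! * 14!)
= 38760

38760


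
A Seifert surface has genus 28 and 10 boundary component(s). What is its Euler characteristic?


chi = 2 - 2g - b
= 2 - 2*28 - 10
= 2 - 56 - 10 = -64

-64


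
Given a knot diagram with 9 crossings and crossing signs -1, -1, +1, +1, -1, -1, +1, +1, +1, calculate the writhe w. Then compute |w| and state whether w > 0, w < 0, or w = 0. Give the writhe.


Step 1: Count positive crossings (+1).
Positive crossings: 5
Step 2: Count negative crossings (-1).
Negative crossings: 4
Step 3: Writhe = (positive) - (negative)
w = 5 - 4 = 1
Step 4: |w| = 1, and w is positive

1


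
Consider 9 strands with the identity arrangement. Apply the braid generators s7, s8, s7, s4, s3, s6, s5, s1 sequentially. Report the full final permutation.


Starting with identity [1, 2, 3, 4, 5, 6, 7, 8, 9].
Apply generators in sequence:
  After s7: [1, 2, 3, 4, 5, 6, 8, 7, 9]
  After s8: [1, 2, 3, 4, 5, 6, 8, 9, 7]
  After s7: [1, 2, 3, 4, 5, 6, 9, 8, 7]
  After s4: [1, 2, 3, 5, 4, 6, 9, 8, 7]
  After s3: [1, 2, 5, 3, 4, 6, 9, 8, 7]
  After s6: [1, 2, 5, 3, 4, 9, 6, 8, 7]
  After s5: [1, 2, 5, 3, 9, 4, 6, 8, 7]
  After s1: [2, 1, 5, 3, 9, 4, 6, 8, 7]
Final permutation: [2, 1, 5, 3, 9, 4, 6, 8, 7]

[2, 1, 5, 3, 9, 4, 6, 8, 7]
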